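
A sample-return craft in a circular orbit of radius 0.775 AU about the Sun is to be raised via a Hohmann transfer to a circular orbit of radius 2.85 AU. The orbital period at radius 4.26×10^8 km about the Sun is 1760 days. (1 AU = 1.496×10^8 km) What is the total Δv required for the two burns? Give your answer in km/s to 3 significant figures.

From Kepler's third law T² = 4π²r³/μ at r = 4.26×10^8 km, T = 1760 days = 1760 × 86400 s = 1.52064×10^8 s: μ = 4π²r³/T² = 1.31988×10^11 km³/s².
In km: r₁ = 0.775 × 1.496×10^8 = 1.1594×10^8 km; r₂ = 2.85 × 1.496×10^8 = 4.2636×10^8 km.
Semi-major axis of the transfer orbit: a_t = (1.1594×10^8 + 4.2636×10^8)/2 = 2.7115×10^8 km.
At r₁ the circular-orbit speed is v₁ = √(μ/r₁) = 33.740 km/s.
On the transfer ellipse at r₁, vis-viva equation gives v_p = √[μ(2/r₁ − 1/a_t)] = 42.309 km/s.
First burn Δv₁ = |v_p − v₁| = 8.569 km/s.
Circular speed at r₂: v₂ = √(μ/r₂) = 17.59461 km/s.
Transfer-orbit speed at r₂: v_a = √[μ(2/r₂ − 1/a_t)] = 11.50513 km/s.
Second burn Δv₂ = |v₂ − v_a| = 6.089 km/s.
Total Δv = Δv₁ + Δv₂ = 14.66 km/s.

Δv = 14.7 km/s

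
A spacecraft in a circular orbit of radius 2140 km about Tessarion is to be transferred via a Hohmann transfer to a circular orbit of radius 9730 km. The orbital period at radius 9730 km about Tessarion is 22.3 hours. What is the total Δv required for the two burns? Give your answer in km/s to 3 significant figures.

From Kepler's third law T² = 4π²r³/μ at r = 9730 km, T = 22.3 hours = 22.3 × 3600 s = 80280 s: μ = 4π²r³/T² = 5642.66 km³/s².
Transfer-ellipse semi-major axis a_t = (r₁ + r₂)/2 = (2140 + 9730)/2 = 5935 km.
At r₁ the circular-orbit speed is v₁ = √(μ/r₁) = 1.62381 km/s.
On the transfer ellipse at r₁, vis-viva equation gives v_p = √[μ(2/r₁ − 1/a_t)] = 2.07913 km/s.
First burn Δv₁ = |v_p − v₁| = 0.45532 km/s.
Circular speed at r₂: v₂ = √(μ/r₂) = 0.76153 km/s.
Transfer-orbit speed at r₂: v_a = √[μ(2/r₂ − 1/a_t)] = 0.45728 km/s.
Second burn Δv₂ = |v₂ − v_a| = 0.30425 km/s.
Δv = Δv₁ + Δv₂ = 0.45532 + 0.30425 = 0.7596 km/s.

Δv = 0.760 km/s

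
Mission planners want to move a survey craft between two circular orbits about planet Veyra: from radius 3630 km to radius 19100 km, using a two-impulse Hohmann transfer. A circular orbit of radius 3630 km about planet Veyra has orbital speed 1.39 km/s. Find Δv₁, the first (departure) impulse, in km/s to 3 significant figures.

From the circular-orbit relation v² = μ/r at r = 3630 km: μ = v²r = (1.39)² × 3630 = 7013.52 km³/s².
The Hohmann ellipse has a_t = (r₁ + r₂)/2 = 11365 km.
On the circular orbit at r = 3630 km, v_c = √(μ/r) = 1.390 km/s.
Transfer-orbit speed at the same r (vis-viva, a = a_t): v_t = √[μ(2/r − 1/a_t)] = 1.802 km/s.
Δv₁ = |v_t − v_c| = |1.802 − 1.390| = 0.4120 km/s.

Δv₁ = 0.412 km/s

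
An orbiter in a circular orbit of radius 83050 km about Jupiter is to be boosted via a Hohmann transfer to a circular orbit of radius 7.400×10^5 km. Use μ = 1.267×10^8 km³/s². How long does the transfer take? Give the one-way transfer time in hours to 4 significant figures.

t = 20.47 hours

The Hohmann ellipse has a_t = (r₁ + r₂)/2 = 4.11525×10^5 km.
Transfer time t = π√(a_t³/μ) = π√((4.11525×10^5)³ / 1.267×10^8) = 73680 s.
Converting: 73680 s ÷ 3600 s/hour = 20.47 hours.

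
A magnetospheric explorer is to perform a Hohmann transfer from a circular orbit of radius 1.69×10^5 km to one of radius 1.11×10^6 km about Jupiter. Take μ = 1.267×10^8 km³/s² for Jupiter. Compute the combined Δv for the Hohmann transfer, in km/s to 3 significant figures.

Semi-major axis of the transfer orbit: a_t = (1.690×10^5 + 1.110×10^6)/2 = 6.395×10^5 km.
Circular speed at r₁: v₁ = √(μ/r₁) = √(1.267×10^8/1.690×10^5) = 27.3807 km/s.
On the transfer ellipse at r₁, v² = μ(2/r − 1/a) gives v_p = √[μ(2/r₁ − 1/a_t)] = 36.0733 km/s.
First burn Δv₁ = |v_p − v₁| = 8.6926 km/s.
At r₂, v₂ = √(μ/r₂) = 10.6838 km/s.
Transfer-orbit speed at r₂: v_a = √[μ(2/r₂ − 1/a_t)] = 5.49224 km/s.
Second burn Δv₂ = |v₂ − v_a| = 5.1916 km/s.
Δv = Δv₁ + Δv₂ = 8.6926 + 5.1916 = 13.88 km/s.

Δv = 13.9 km/s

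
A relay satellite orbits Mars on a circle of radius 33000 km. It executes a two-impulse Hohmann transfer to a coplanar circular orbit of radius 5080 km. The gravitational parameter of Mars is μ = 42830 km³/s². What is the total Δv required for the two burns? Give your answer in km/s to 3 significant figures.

Δv = 1.47 km/s

Transfer-ellipse semi-major axis a_t = (r₁ + r₂)/2 = (33000 + 5080)/2 = 19040 km.
Circular speed at r₁: v₁ = √(μ/r₁) = √(42830/33000) = 1.13924 km/s.
Transfer-orbit speed at r₁ (vis-viva equation): v_a = √[μ(2/r₁ − 1/a_t)] = 0.588458 km/s.
First burn Δv₁ = |v_a − v₁| = 0.5508 km/s.
At r₂, v₂ = √(μ/r₂) = 2.904 km/s.
Transfer-orbit speed at r₂: v_p = √[μ(2/r₂ − 1/a_t)] = 3.823 km/s.
Second burn Δv₂ = |v₂ − v_p| = 0.9190 km/s.
Δv = Δv₁ + Δv₂ = 0.5508 + 0.9190 = 1.470 km/s.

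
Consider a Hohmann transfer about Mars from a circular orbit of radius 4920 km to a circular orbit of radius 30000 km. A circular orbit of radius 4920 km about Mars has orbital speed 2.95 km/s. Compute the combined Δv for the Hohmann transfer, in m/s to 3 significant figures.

Δv = 1480 m/s

From the circular-orbit relation v² = μ/r at r = 4920 km: μ = v²r = (2.95)² × 4920 = 42816.3 km³/s².
Semi-major axis of the transfer orbit: a_t = (4920 + 30000)/2 = 17460 km.
At r₁ the circular-orbit speed is v₁ = √(μ/r₁) = 2.9500 km/s.
Transfer-orbit speed at r₁ (vis-viva equation): v_p = √[μ(2/r₁ − 1/a_t)] = 3.8669 km/s.
First burn Δv₁ = |v_p − v₁| = 0.9169 km/s.
Circular speed at r₂: v₂ = √(μ/r₂) = 1.1947 km/s.
Transfer-orbit speed at r₂: v_a = √[μ(2/r₂ − 1/a_t)] = 0.63417 km/s.
Second burn Δv₂ = |v₂ − v_a| = 0.5605 km/s.
Δv = Δv₁ + Δv₂ = 0.9169 + 0.5605 = 1.477 km/s.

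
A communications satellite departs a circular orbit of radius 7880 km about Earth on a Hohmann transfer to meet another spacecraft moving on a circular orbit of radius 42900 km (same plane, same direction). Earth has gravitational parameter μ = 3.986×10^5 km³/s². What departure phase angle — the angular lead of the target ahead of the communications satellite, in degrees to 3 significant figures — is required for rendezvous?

φ = 98.0°

Semi-major axis of the transfer orbit: a_t = (7880 + 42900)/2 = 25390 km.
Transfer time t = π√(a_t³/μ) = 20131 s.
The target's mean motion on its circular orbit is ω₂ = √(μ/r₂³) = 7.1053×10^-5 rad/s.
Angle swept by the target during transfer: ω₂·t = 1.4304 rad = 81.96°.
The communications satellite traverses 180° on the transfer ellipse, so the target must lead by 180° − 81.96° = 98.0°.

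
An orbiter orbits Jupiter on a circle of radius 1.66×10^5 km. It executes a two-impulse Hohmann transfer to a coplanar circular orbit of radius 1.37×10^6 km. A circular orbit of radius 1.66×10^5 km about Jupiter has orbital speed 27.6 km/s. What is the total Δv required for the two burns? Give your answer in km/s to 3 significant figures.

From the circular-orbit relation v² = μ/r at r = 1.66×10^5 km: μ = v²r = (27.6)² × 1.66×10^5 = 1.26452×10^8 km³/s².
Semi-major axis of the transfer orbit: a_t = (1.660×10^5 + 1.370×10^6)/2 = 7.680×10^5 km.
At r₁ the circular-orbit speed is v₁ = √(μ/r₁) = 27.600 km/s.
On the transfer ellipse at r₁, vis-viva gives v_p = √[μ(2/r₁ − 1/a_t)] = 36.863 km/s.
First burn Δv₁ = |v_p − v₁| = 9.263 km/s.
At r₂, v₂ = √(μ/r₂) = 9.6073 km/s.
Transfer-orbit speed at r₂: v_a = √[μ(2/r₂ − 1/a_t)] = 4.4666 km/s.
Second burn Δv₂ = |v₂ − v_a| = 5.141 km/s.
Total Δv = Δv₁ + Δv₂ = 14.40 km/s.

Δv = 14.4 km/s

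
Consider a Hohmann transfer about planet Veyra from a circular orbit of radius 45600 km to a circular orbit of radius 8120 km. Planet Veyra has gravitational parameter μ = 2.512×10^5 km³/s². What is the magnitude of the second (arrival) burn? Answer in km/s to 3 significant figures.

Transfer-ellipse semi-major axis a_t = (r₁ + r₂)/2 = (45600 + 8120)/2 = 26860 km.
Circular speed at r = 8120 km: v_c = √(μ/r) = 5.562 km/s.
Vis-viva on the transfer ellipse at r = 8120 km gives v_t = √[μ(2/r − 1/a_t)] = 7.247 km/s.
Δv₂ = |v_t − v_c| = |7.247 − 5.562| = 1.685 km/s.

Δv₂ = 1.69 km/s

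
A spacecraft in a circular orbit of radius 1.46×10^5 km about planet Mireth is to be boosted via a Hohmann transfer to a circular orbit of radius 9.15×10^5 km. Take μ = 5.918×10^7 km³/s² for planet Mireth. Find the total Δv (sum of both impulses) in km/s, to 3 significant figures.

Semi-major axis of the transfer orbit: a_t = (1.460×10^5 + 9.150×10^5)/2 = 5.305×10^5 km.
At r₁ the circular-orbit speed is v₁ = √(μ/r₁) = 20.133 km/s.
Transfer-orbit speed at r₁ (v² = μ(2/r − 1/a)): v_p = √[μ(2/r₁ − 1/a_t)] = 26.441 km/s.
First burn Δv₁ = |v_p − v₁| = 6.308 km/s.
At r₂, v₂ = √(μ/r₂) = 8.042 km/s.
Transfer-orbit speed at r₂: v_a = √[μ(2/r₂ − 1/a_t)] = 4.219 km/s.
Second burn Δv₂ = |v₂ − v_a| = 3.823 km/s.
Δv = Δv₁ + Δv₂ = 6.308 + 3.823 = 10.13 km/s.

Δv = 10.1 km/s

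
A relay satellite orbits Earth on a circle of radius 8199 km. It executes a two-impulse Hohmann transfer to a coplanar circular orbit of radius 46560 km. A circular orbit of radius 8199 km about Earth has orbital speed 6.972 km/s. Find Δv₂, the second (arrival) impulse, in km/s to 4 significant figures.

Δv₂ = 1.325 km/s

From the circular-orbit relation v² = μ/r at r = 8199 km: μ = v²r = (6.972)² × 8199 = 3.98543×10^5 km³/s².
The Hohmann ellipse has a_t = (r₁ + r₂)/2 = 27379.5 km.
On the circular orbit at r = 46560 km, v_c = √(μ/r) = 2.926 km/s.
Vis-viva on the transfer ellipse at r = 46560 km gives v_t = √[μ(2/r − 1/a_t)] = 1.601 km/s.
Δv₂ = |v_t − v_c| = |1.601 − 2.926| = 1.325 km/s.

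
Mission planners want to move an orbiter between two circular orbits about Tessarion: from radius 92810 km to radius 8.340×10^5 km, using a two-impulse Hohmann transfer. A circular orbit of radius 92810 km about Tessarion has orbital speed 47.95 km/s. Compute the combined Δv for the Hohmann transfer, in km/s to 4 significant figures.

From the circular-orbit relation v² = μ/r at r = 92810 km: μ = v²r = (47.95)² × 92810 = 2.13389×10^8 km³/s².
Transfer-ellipse semi-major axis a_t = (r₁ + r₂)/2 = (92810 + 8.340×10^5)/2 = 4.63405×10^5 km.
At r₁ the circular-orbit speed is v₁ = √(μ/r₁) = 47.950 km/s.
On the transfer ellipse at r₁, v² = μ(2/r − 1/a) gives v_p = √[μ(2/r₁ − 1/a_t)] = 64.327 km/s.
First burn Δv₁ = |v_p − v₁| = 16.377 km/s.
At r₂, v₂ = √(μ/r₂) = 15.9957 km/s.
Transfer-orbit speed at r₂: v_a = √[μ(2/r₂ − 1/a_t)] = 7.15847 km/s.
Second burn Δv₂ = |v₂ − v_a| = 8.8372 km/s.
Total Δv = Δv₁ + Δv₂ = 25.21 km/s.

Δv = 25.21 km/s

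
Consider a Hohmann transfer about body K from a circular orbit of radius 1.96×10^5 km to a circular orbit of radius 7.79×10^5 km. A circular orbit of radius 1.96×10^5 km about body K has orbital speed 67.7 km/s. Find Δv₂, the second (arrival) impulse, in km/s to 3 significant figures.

From the circular-orbit relation v² = μ/r at r = 1.96×10^5 km: μ = v²r = (67.7)² × 1.96×10^5 = 8.98325×10^8 km³/s².
Semi-major axis of the transfer orbit: a_t = (1.960×10^5 + 7.790×10^5)/2 = 4.875×10^5 km.
Circular speed at r = 7.790×10^5 km: v_c = √(μ/r) = 33.96 km/s.
Transfer-orbit speed at the same r (vis-viva, a = a_t): v_t = √[μ(2/r − 1/a_t)] = 21.53 km/s.
Δv₂ = |v_t − v_c| = |21.53 − 33.96| = 12.43 km/s.

Δv₂ = 12.4 km/s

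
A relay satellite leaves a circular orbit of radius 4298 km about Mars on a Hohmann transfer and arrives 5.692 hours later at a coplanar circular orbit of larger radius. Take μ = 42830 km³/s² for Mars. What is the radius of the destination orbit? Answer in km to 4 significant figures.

r₂ = 20130 km

Transfer time t = 5.692 hours = 20491.2 s, and t = π√(a_t³/μ).
So a_t = (μ t²/π²)^(1/3) = (42830 × (20491.2)² / π²)^(1/3) = 12214 km.
Since a_t = (r₁ + r₂)/2, r₂ = 2a_t − r₁ = 2×12214 − 4298 = 20130 km.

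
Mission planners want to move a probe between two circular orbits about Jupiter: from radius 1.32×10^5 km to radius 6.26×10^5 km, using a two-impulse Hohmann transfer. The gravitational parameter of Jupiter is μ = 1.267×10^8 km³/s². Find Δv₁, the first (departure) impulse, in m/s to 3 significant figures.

Δv₁ = 8840 m/s

Semi-major axis of the transfer orbit: a_t = (1.320×10^5 + 6.260×10^5)/2 = 3.790×10^5 km.
Circular speed at r = 1.320×10^5 km: v_c = √(μ/r) = 30.981 km/s.
Transfer-orbit speed at the same r (vis-viva, a = a_t): v_t = √[μ(2/r − 1/a_t)] = 39.817 km/s.
Δv₁ = |v_t − v_c| = |39.817 − 30.981| = 8.836 km/s.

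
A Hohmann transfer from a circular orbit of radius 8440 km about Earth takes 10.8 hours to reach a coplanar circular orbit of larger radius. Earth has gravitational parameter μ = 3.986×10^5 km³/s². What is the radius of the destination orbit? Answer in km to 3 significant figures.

Transfer time t = 10.8 hours = 38880 s, and t = π√(a_t³/μ).
So a_t = (μ t²/π²)^(1/3) = (3.986×10^5 × (38880)² / π²)^(1/3) = 39376 km.
Since a_t = (r₁ + r₂)/2, r₂ = 2a_t − r₁ = 2×39376 − 8440 = 70312 km.

r₂ = 70300 km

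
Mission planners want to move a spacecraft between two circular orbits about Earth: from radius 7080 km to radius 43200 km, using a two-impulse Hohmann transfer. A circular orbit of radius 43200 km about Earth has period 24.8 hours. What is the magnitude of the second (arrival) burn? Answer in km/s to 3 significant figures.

From Kepler's third law T² = 4π²r³/μ at r = 43200 km, T = 24.8 hours = 24.8 × 3600 s = 89280 s: μ = 4π²r³/T² = 3.99303×10^5 km³/s².
Semi-major axis of the transfer orbit: a_t = (7080 + 43200)/2 = 25140 km.
On the circular orbit at r = 43200 km, v_c = √(μ/r) = 3.040 km/s.
Transfer-orbit speed at the same r (vis-viva, a = a_t): v_t = √[μ(2/r − 1/a_t)] = 1.613 km/s.
Δv₂ = |v_t − v_c| = |1.613 − 3.040| = 1.427 km/s.

Δv₂ = 1.43 km/s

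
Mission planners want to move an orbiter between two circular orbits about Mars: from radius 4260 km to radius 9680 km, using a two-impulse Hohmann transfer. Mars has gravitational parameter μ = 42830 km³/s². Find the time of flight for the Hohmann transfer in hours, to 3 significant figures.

Transfer-ellipse semi-major axis a_t = (r₁ + r₂)/2 = (4260 + 9680)/2 = 6970 km.
Transfer time t = π√(a_t³/μ) = π√((6970)³ / 42830) = 8833 s.
Converting: 8833 s ÷ 3600 s/hour = 2.45 hours.

t = 2.45 hours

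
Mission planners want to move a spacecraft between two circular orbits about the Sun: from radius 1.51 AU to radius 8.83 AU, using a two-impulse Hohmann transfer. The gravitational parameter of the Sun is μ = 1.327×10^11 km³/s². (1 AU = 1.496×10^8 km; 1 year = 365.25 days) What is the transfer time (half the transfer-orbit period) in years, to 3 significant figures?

t = 5.88 years

In km: r₁ = 1.51 × 1.496×10^8 = 2.25896×10^8 km; r₂ = 8.83 × 1.496×10^8 = 1.320968×10^9 km.
Semi-major axis of the transfer orbit: a_t = (2.25896×10^8 + 1.320968×10^9)/2 = 7.73432×10^8 km.
Transfer time t = π√(a_t³/μ) = π√((7.73432×10^8)³ / 1.327×10^11) = 1.855×10^8 s.
Converting: 1.855×10^8 s ÷ 3.15576×10^7 s/year (365.25 × 86400) = 5.88 years.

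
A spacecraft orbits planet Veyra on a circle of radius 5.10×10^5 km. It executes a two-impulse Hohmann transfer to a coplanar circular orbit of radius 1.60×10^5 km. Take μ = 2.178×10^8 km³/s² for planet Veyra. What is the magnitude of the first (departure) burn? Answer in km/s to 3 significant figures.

The Hohmann ellipse has a_t = (r₁ + r₂)/2 = 3.350×10^5 km.
Circular speed at r = 5.100×10^5 km: v_c = √(μ/r) = 20.6654 km/s.
Transfer-orbit speed at the same r (vis-viva, a = a_t): v_t = √[μ(2/r − 1/a_t)] = 14.2818 km/s.
Δv₁ = |v_t − v_c| = |14.2818 − 20.6654| = 6.384 km/s.

Δv₁ = 6.38 km/s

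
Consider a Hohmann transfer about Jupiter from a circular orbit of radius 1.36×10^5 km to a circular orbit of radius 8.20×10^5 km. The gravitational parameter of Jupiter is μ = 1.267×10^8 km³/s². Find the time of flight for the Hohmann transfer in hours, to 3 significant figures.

t = 25.6 hours

Semi-major axis of the transfer orbit: a_t = (1.360×10^5 + 8.200×10^5)/2 = 4.780×10^5 km.
Half the transfer-orbit period gives t = π√(a_t³/μ) = 92240 s.
Converting: 92240 s ÷ 3600 s/hour = 25.6 hours.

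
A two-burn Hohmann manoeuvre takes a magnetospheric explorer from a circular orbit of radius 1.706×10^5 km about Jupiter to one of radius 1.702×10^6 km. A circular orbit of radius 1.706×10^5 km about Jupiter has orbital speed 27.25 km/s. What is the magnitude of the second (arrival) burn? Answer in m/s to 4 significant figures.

Δv₂ = 4945 m/s

From the circular-orbit relation v² = μ/r at r = 1.706×10^5 km: μ = v²r = (27.25)² × 1.706×10^5 = 1.26681×10^8 km³/s².
Transfer-ellipse semi-major axis a_t = (r₁ + r₂)/2 = (1.706×10^5 + 1.702×10^6)/2 = 9.363×10^5 km.
On the circular orbit at r = 1.702×10^6 km, v_c = √(μ/r) = 8.6273 km/s.
Transfer-orbit speed at the same r (vis-viva, a = a_t): v_t = √[μ(2/r − 1/a_t)] = 3.6826 km/s.
Δv₂ = |v_t − v_c| = |3.6826 − 8.6273| = 4.945 km/s.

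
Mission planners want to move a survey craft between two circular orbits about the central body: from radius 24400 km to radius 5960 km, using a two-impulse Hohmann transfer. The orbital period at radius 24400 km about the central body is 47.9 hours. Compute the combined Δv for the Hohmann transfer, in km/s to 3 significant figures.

Δv = 0.814 km/s

From Kepler's third law T² = 4π²r³/μ at r = 24400 km, T = 47.9 hours = 47.9 × 3600 s = 1.7244×10^5 s: μ = 4π²r³/T² = 19286.5 km³/s².
Semi-major axis of the transfer orbit: a_t = (24400 + 5960)/2 = 15180 km.
Circular speed at r₁: v₁ = √(μ/r₁) = √(19286.5/24400) = 0.8891 km/s.
Transfer-orbit speed at r₁ (vis-viva): v_a = √[μ(2/r₁ − 1/a_t)] = 0.5571 km/s.
First burn Δv₁ = |v_a − v₁| = 0.3320 km/s.
At r₂, v₂ = √(μ/r₂) = 1.7989 km/s.
Transfer-orbit speed at r₂: v_p = √[μ(2/r₂ − 1/a_t)] = 2.2807 km/s.
Second burn Δv₂ = |v₂ − v_p| = 0.4818 km/s.
Δv = Δv₁ + Δv₂ = 0.3320 + 0.4818 = 0.8138 km/s.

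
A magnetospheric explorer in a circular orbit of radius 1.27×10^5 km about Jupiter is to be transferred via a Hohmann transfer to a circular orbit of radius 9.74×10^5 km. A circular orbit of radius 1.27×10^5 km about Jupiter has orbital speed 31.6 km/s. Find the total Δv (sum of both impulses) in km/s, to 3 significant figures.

Δv = 16.4 km/s

From the circular-orbit relation v² = μ/r at r = 1.27×10^5 km: μ = v²r = (31.6)² × 1.27×10^5 = 1.26817×10^8 km³/s².
Semi-major axis of the transfer orbit: a_t = (1.270×10^5 + 9.740×10^5)/2 = 5.505×10^5 km.
At r₁ the circular-orbit speed is v₁ = √(μ/r₁) = 31.60 km/s.
Transfer-orbit speed at r₁ (vis-viva equation): v_p = √[μ(2/r₁ − 1/a_t)] = 42.03 km/s.
First burn Δv₁ = |v_p − v₁| = 10.43 km/s.
Circular speed at r₂: v₂ = √(μ/r₂) = 11.411 km/s.
Transfer-orbit speed at r₂: v_a = √[μ(2/r₂ − 1/a_t)] = 5.4807 km/s.
Second burn Δv₂ = |v₂ − v_a| = 5.930 km/s.
Δv = Δv₁ + Δv₂ = 10.43 + 5.930 = 16.36 km/s.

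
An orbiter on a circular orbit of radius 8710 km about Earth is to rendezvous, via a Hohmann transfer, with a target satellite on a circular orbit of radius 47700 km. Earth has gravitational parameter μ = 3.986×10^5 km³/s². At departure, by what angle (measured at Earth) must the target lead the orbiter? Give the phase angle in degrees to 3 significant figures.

φ = 98.2°

Transfer-ellipse semi-major axis a_t = (r₁ + r₂)/2 = (8710 + 47700)/2 = 28205 km.
The half-period of the transfer ellipse is t = π√(a_t³/μ) = 23570.6 s.
Target angular speed ω₂ = √(μ/r₂³) = 6.06026×10^-5 rad/s.
Angle swept by the target during transfer: ω₂·t = 1.4284 rad = 81.84°.
Arrival is 180° from departure on the ellipse, so φ = 180° − 81.84° = 98.2°.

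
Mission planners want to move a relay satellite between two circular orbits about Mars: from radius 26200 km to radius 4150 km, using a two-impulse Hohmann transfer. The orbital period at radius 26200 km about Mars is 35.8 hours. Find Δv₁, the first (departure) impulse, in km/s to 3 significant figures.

From Kepler's third law T² = 4π²r³/μ at r = 26200 km, T = 35.8 hours = 35.8 × 3600 s = 1.2888×10^5 s: μ = 4π²r³/T² = 42745.7 km³/s².
The Hohmann ellipse has a_t = (r₁ + r₂)/2 = 15175 km.
Circular speed at r = 26200 km: v_c = √(μ/r) = 1.2773 km/s.
Transfer-orbit speed at the same r (vis-viva, a = a_t): v_t = √[μ(2/r − 1/a_t)] = 0.66797 km/s.
Δv₁ = |v_t − v_c| = |0.66797 − 1.2773| = 0.6093 km/s.

Δv₁ = 0.609 km/s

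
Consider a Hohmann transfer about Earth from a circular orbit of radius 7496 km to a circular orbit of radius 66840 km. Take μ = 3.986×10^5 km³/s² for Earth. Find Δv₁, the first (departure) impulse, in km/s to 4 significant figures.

Δv₁ = 2.487 km/s

The Hohmann ellipse has a_t = (r₁ + r₂)/2 = 37168 km.
Circular speed at r = 7496 km: v_c = √(μ/r) = 7.292 km/s.
Vis-viva on the transfer ellipse at r = 7496 km gives v_t = √[μ(2/r − 1/a_t)] = 9.779 km/s.
Δv₁ = |v_t − v_c| = |9.779 − 7.292| = 2.487 km/s.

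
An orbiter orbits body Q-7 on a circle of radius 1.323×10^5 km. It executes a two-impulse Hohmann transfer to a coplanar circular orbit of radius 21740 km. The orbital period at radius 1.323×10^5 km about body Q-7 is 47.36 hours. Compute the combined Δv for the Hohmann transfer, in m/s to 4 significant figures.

Δv = 6021 m/s

From Kepler's third law T² = 4π²r³/μ at r = 1.323×10^5 km, T = 47.36 hours = 47.36 × 3600 s = 1.70496×10^5 s: μ = 4π²r³/T² = 3.14493×10^6 km³/s².
Semi-major axis of the transfer orbit: a_t = (1.323×10^5 + 21740)/2 = 77020 km.
At r₁ the circular-orbit speed is v₁ = √(μ/r₁) = 4.8756 km/s.
On the transfer ellipse at r₁, vis-viva equation gives v_a = √[μ(2/r₁ − 1/a_t)] = 2.5903 km/s.
First burn Δv₁ = |v_a − v₁| = 2.285 km/s.
At r₂, v₂ = √(μ/r₂) = 12.028 km/s.
Transfer-orbit speed at r₂: v_p = √[μ(2/r₂ − 1/a_t)] = 15.764 km/s.
Second burn Δv₂ = |v₂ − v_p| = 3.736 km/s.
Total Δv = Δv₁ + Δv₂ = 6.021 km/s.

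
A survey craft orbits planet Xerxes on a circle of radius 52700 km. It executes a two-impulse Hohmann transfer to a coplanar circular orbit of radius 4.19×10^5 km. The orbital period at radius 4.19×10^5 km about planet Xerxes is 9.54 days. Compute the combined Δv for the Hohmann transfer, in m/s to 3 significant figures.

From Kepler's third law T² = 4π²r³/μ at r = 4.19×10^5 km, T = 9.54 days = 9.54 × 86400 s = 8.24256×10^5 s: μ = 4π²r³/T² = 4.27442×10^6 km³/s².
Transfer-ellipse semi-major axis a_t = (r₁ + r₂)/2 = (52700 + 4.190×10^5)/2 = 2.3585×10^5 km.
At r₁ the circular-orbit speed is v₁ = √(μ/r₁) = 9.0060 km/s.
Transfer-orbit speed at r₁ (vis-viva): v_p = √[μ(2/r₁ − 1/a_t)] = 12.004 km/s.
First burn Δv₁ = |v_p − v₁| = 2.998 km/s.
Circular speed at r₂: v₂ = √(μ/r₂) = 3.194 km/s.
Transfer-orbit speed at r₂: v_a = √[μ(2/r₂ − 1/a_t)] = 1.510 km/s.
Second burn Δv₂ = |v₂ − v_a| = 1.684 km/s.
Δv = Δv₁ + Δv₂ = 2.998 + 1.684 = 4.682 km/s.

Δv = 4680 m/s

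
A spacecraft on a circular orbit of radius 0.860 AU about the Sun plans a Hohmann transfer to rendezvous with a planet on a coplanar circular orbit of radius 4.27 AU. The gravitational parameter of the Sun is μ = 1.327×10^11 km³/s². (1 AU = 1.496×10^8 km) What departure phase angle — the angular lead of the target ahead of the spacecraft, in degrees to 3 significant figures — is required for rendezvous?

In km: r₁ = 0.860 × 1.496×10^8 = 1.28656×10^8 km; r₂ = 4.27 × 1.496×10^8 = 6.38792×10^8 km.
Semi-major axis of the transfer orbit: a_t = (1.28656×10^8 + 6.38792×10^8)/2 = 3.83724×10^8 km.
Transfer time t = π√(a_t³/μ) = 6.483×10^7 s.
The target's mean motion on its circular orbit is ω₂ = √(μ/r₂³) = 2.256×10^-8 rad/s.
Angle swept by the target during transfer: ω₂·t = 1.4626 rad = 83.80°.
The spacecraft traverses 180° on the transfer ellipse, so the target must lead by 180° − 83.80° = 96.2°.

φ = 96.2°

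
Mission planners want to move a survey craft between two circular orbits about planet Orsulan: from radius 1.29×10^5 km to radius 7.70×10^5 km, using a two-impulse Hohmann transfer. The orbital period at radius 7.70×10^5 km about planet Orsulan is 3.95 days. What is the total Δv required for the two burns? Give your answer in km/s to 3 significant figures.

Δv = 17.3 km/s

From Kepler's third law T² = 4π²r³/μ at r = 7.70×10^5 km, T = 3.95 days = 3.95 × 86400 s = 3.4128×10^5 s: μ = 4π²r³/T² = 1.54743×10^8 km³/s².
The Hohmann ellipse has a_t = (r₁ + r₂)/2 = 4.495×10^5 km.
At r₁ the circular-orbit speed is v₁ = √(μ/r₁) = 34.63 km/s.
Transfer-orbit speed at r₁ (vis-viva equation): v_p = √[μ(2/r₁ − 1/a_t)] = 45.33 km/s.
First burn Δv₁ = |v_p − v₁| = 10.70 km/s.
At r₂, v₂ = √(μ/r₂) = 14.176 km/s.
Transfer-orbit speed at r₂: v_a = √[μ(2/r₂ − 1/a_t)] = 7.5943 km/s.
Second burn Δv₂ = |v₂ − v_a| = 6.582 km/s.
Total Δv = Δv₁ + Δv₂ = 17.28 km/s.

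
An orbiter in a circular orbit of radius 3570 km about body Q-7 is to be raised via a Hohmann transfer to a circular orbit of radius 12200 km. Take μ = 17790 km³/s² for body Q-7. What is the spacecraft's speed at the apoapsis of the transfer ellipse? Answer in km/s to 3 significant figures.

v = 0.813 km/s

The Hohmann ellipse has a_t = (r₁ + r₂)/2 = 7885 km.
The apoapsis of the transfer ellipse is at r = 12200 km.
Vis-viva: v = √[μ(2/r − 1/a_t)] = √[17790 × (2/12200 − 1/7885)] = 0.8125 km/s.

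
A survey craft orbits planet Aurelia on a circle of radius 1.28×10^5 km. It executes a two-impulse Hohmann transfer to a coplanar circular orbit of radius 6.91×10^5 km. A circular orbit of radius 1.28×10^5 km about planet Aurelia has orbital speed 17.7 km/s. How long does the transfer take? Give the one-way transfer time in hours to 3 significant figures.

t = 36.1 hours

From the circular-orbit relation v² = μ/r at r = 1.28×10^5 km: μ = v²r = (17.7)² × 1.28×10^5 = 4.01011×10^7 km³/s².
Semi-major axis of the transfer orbit: a_t = (1.280×10^5 + 6.910×10^5)/2 = 4.095×10^5 km.
By Kepler's third law the transfer-orbit period is T = 2π√(a_t³/μ), so t = T/2 = 1.300×10^5 s.
Converting: 1.300×10^5 s ÷ 3600 s/hour = 36.1 hours.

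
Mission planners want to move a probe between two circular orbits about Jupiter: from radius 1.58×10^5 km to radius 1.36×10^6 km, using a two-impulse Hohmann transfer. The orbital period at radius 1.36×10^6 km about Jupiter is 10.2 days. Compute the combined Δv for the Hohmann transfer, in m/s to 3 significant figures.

Δv = 14900 m/s

From Kepler's third law T² = 4π²r³/μ at r = 1.36×10^6 km, T = 10.2 days = 10.2 × 86400 s = 8.8128×10^5 s: μ = 4π²r³/T² = 1.27864×10^8 km³/s².
The Hohmann ellipse has a_t = (r₁ + r₂)/2 = 7.590×10^5 km.
Circular speed at r₁: v₁ = √(μ/r₁) = √(1.27864×10^8/1.580×10^5) = 28.448 km/s.
Transfer-orbit speed at r₁ (vis-viva equation): v_p = √[μ(2/r₁ − 1/a_t)] = 38.080 km/s.
First burn Δv₁ = |v_p − v₁| = 9.632 km/s.
Circular speed at r₂: v₂ = √(μ/r₂) = 9.696 km/s.
Transfer-orbit speed at r₂: v_a = √[μ(2/r₂ − 1/a_t)] = 4.424 km/s.
Second burn Δv₂ = |v₂ − v_a| = 5.272 km/s.
Δv = Δv₁ + Δv₂ = 9.632 + 5.272 = 14.90 km/s.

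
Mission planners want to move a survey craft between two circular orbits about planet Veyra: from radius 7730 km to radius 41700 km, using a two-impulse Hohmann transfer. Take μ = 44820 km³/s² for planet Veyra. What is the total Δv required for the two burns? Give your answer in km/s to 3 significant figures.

Δv = 1.18 km/s

Semi-major axis of the transfer orbit: a_t = (7730 + 41700)/2 = 24715 km.
Circular speed at r₁: v₁ = √(μ/r₁) = √(44820/7730) = 2.40794 km/s.
Transfer-orbit speed at r₁ (vis-viva equation): v_p = √[μ(2/r₁ − 1/a_t)] = 3.12776 km/s.
First burn Δv₁ = |v_p − v₁| = 0.7198 km/s.
At r₂, v₂ = √(μ/r₂) = 1.0367 km/s.
Transfer-orbit speed at r₂: v_a = √[μ(2/r₂ − 1/a_t)] = 0.57980 km/s.
Second burn Δv₂ = |v₂ − v_a| = 0.4569 km/s.
Total Δv = Δv₁ + Δv₂ = 1.177 km/s.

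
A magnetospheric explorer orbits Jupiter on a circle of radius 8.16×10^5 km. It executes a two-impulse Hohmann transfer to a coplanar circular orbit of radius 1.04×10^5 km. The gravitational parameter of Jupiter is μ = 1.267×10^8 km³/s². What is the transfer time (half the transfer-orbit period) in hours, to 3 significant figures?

The Hohmann ellipse has a_t = (r₁ + r₂)/2 = 4.600×10^5 km.
Half the transfer-orbit period gives t = π√(a_t³/μ) = 87080 s.
Converting: 87080 s ÷ 3600 s/hour = 24.2 hours.

t = 24.2 hours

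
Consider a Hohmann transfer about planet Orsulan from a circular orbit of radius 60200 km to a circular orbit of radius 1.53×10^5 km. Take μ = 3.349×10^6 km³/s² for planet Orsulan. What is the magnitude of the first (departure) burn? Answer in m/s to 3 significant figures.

Semi-major axis of the transfer orbit: a_t = (60200 + 1.530×10^5)/2 = 1.066×10^5 km.
Circular speed at r = 60200 km: v_c = √(μ/r) = 7.459 km/s.
Transfer-orbit speed at the same r (vis-viva, a = a_t): v_t = √[μ(2/r − 1/a_t)] = 8.936 km/s.
Δv₁ = |v_t − v_c| = |8.936 − 7.459| = 1.477 km/s.

Δv₁ = 1480 m/s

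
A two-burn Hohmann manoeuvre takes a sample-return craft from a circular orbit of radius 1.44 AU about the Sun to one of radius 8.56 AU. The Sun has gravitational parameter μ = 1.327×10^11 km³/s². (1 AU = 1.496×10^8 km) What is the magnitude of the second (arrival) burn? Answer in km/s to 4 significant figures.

Δv₂ = 4.717 km/s

In km: r₁ = 1.44 × 1.496×10^8 = 2.15424×10^8 km; r₂ = 8.56 × 1.496×10^8 = 1.280576×10^9 km.
Semi-major axis of the transfer orbit: a_t = (2.15424×10^8 + 1.280576×10^9)/2 = 7.480×10^8 km.
Circular speed at r = 1.280576×10^9 km: v_c = √(μ/r) = 10.18 km/s.
Vis-viva on the transfer ellipse at r = 1.280576×10^9 km gives v_t = √[μ(2/r − 1/a_t)] = 5.463 km/s.
Δv₂ = |v_t − v_c| = |5.463 − 10.18| = 4.717 km/s.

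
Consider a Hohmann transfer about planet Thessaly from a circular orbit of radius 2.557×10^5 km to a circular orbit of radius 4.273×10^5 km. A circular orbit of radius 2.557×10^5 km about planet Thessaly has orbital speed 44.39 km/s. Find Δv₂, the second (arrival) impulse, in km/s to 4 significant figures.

From the circular-orbit relation v² = μ/r at r = 2.557×10^5 km: μ = v²r = (44.39)² × 2.557×10^5 = 5.03850×10^8 km³/s².
The Hohmann ellipse has a_t = (r₁ + r₂)/2 = 3.415×10^5 km.
Circular speed at r = 4.273×10^5 km: v_c = √(μ/r) = 34.339 km/s.
Vis-viva on the transfer ellipse at r = 4.273×10^5 km gives v_t = √[μ(2/r − 1/a_t)] = 29.714 km/s.
Δv₂ = |v_t − v_c| = |29.714 − 34.339| = 4.625 km/s.

Δv₂ = 4.625 km/s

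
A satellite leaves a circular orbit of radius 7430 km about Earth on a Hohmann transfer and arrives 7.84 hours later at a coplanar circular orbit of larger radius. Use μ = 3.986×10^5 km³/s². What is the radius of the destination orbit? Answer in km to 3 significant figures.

Transfer time t = 7.84 hours = 28224 s, and t = π√(a_t³/μ).
So a_t = (μ t²/π²)^(1/3) = (3.986×10^5 × (28224)² / π²)^(1/3) = 31805 km.
Since a_t = (r₁ + r₂)/2, r₂ = 2a_t − r₁ = 2×31805 − 7430 = 56180 km.

r₂ = 56200 km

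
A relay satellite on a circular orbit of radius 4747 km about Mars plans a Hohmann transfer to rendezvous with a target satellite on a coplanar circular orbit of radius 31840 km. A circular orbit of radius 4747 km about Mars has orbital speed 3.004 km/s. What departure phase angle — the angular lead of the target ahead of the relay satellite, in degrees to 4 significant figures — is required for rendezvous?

From the circular-orbit relation v² = μ/r at r = 4747 km: μ = v²r = (3.004)² × 4747 = 42837.0 km³/s².
Transfer-ellipse semi-major axis a_t = (r₁ + r₂)/2 = (4747 + 31840)/2 = 18293.5 km.
Transfer time t = π√(a_t³/μ) = 37557 s.
Target angular speed ω₂ = √(μ/r₂³) = 3.6429×10^-5 rad/s.
Angle swept by the target during transfer: ω₂·t = 1.3682 rad = 78.39°.
The relay satellite traverses 180° on the transfer ellipse, so the target must lead by 180° − 78.39° = 101.6°.

φ = 101.6°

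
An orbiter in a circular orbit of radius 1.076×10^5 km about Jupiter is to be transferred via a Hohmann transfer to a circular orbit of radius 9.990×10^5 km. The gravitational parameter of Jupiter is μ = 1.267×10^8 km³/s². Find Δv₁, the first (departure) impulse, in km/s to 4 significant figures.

Transfer-ellipse semi-major axis a_t = (r₁ + r₂)/2 = (1.076×10^5 + 9.990×10^5)/2 = 5.533×10^5 km.
On the circular orbit at r = 1.076×10^5 km, v_c = √(μ/r) = 34.315 km/s.
Transfer-orbit speed at the same r (vis-viva, a = a_t): v_t = √[μ(2/r − 1/a_t)] = 46.109 km/s.
Δv₁ = |v_t − v_c| = |46.109 − 34.315| = 11.79 km/s.

Δv₁ = 11.79 km/s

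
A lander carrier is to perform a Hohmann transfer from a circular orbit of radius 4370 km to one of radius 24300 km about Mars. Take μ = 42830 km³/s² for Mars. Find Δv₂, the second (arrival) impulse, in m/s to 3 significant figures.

Δv₂ = 595 m/s

The Hohmann ellipse has a_t = (r₁ + r₂)/2 = 14335 km.
Circular speed at r = 24300 km: v_c = √(μ/r) = 1.3276 km/s.
Vis-viva on the transfer ellipse at r = 24300 km gives v_t = √[μ(2/r − 1/a_t)] = 0.73301 km/s.
Δv₂ = |v_t − v_c| = |0.73301 − 1.3276| = 0.5946 km/s.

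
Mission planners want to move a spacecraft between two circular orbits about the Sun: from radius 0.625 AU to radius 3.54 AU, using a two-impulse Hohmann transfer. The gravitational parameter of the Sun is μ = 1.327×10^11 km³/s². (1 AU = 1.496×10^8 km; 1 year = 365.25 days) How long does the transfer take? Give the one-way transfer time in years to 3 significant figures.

t = 1.50 years

In km: r₁ = 0.625 × 1.496×10^8 = 9.350×10^7 km; r₂ = 3.54 × 1.496×10^8 = 5.29584×10^8 km.
Transfer-ellipse semi-major axis a_t = (r₁ + r₂)/2 = (9.350×10^7 + 5.29584×10^8)/2 = 3.11542×10^8 km.
Transfer time t = π√(a_t³/μ) = π√((3.11542×10^8)³ / 1.327×10^11) = 4.742×10^7 s.
Converting: 4.742×10^7 s ÷ 3.15576×10^7 s/year (365.25 × 86400) = 1.50 years.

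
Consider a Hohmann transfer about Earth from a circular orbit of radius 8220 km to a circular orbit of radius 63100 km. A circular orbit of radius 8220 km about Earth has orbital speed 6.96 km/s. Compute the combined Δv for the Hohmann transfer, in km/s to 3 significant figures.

From the circular-orbit relation v² = μ/r at r = 8220 km: μ = v²r = (6.96)² × 8220 = 3.98190×10^5 km³/s².
Semi-major axis of the transfer orbit: a_t = (8220 + 63100)/2 = 35660 km.
Circular speed at r₁: v₁ = √(μ/r₁) = √(3.98190×10^5/8220) = 6.960 km/s.
Transfer-orbit speed at r₁ (vis-viva equation): v_p = √[μ(2/r₁ − 1/a_t)] = 9.258 km/s.
First burn Δv₁ = |v_p − v₁| = 2.298 km/s.
Circular speed at r₂: v₂ = √(μ/r₂) = 2.512 km/s.
Transfer-orbit speed at r₂: v_a = √[μ(2/r₂ − 1/a_t)] = 1.206 km/s.
Second burn Δv₂ = |v₂ − v_a| = 1.306 km/s.
Δv = Δv₁ + Δv₂ = 2.298 + 1.306 = 3.604 km/s.

Δv = 3.60 km/s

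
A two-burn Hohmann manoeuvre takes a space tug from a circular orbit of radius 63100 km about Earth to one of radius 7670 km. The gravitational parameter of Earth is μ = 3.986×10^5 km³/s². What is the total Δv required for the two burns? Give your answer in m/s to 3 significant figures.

Δv = 3760 m/s

Transfer-ellipse semi-major axis a_t = (r₁ + r₂)/2 = (63100 + 7670)/2 = 35385 km.
Circular speed at r₁: v₁ = √(μ/r₁) = √(3.986×10^5/63100) = 2.513 km/s.
Transfer-orbit speed at r₁ (vis-viva equation): v_a = √[μ(2/r₁ − 1/a_t)] = 1.170 km/s.
First burn Δv₁ = |v_a − v₁| = 1.343 km/s.
Circular speed at r₂: v₂ = √(μ/r₂) = 7.209 km/s.
Transfer-orbit speed at r₂: v_p = √[μ(2/r₂ − 1/a_t)] = 9.627 km/s.
Second burn Δv₂ = |v₂ − v_p| = 2.418 km/s.
Δv = Δv₁ + Δv₂ = 1.343 + 2.418 = 3.761 km/s.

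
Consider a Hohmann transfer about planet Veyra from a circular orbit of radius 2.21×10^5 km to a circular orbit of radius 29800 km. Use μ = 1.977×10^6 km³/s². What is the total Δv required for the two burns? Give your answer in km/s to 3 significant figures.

Δv = 4.20 km/s

Transfer-ellipse semi-major axis a_t = (r₁ + r₂)/2 = (2.210×10^5 + 29800)/2 = 1.254×10^5 km.
At r₁ the circular-orbit speed is v₁ = √(μ/r₁) = 2.991 km/s.
On the transfer ellipse at r₁, vis-viva gives v_a = √[μ(2/r₁ − 1/a_t)] = 1.458 km/s.
First burn Δv₁ = |v_a − v₁| = 1.533 km/s.
At r₂, v₂ = √(μ/r₂) = 8.1451 km/s.
Transfer-orbit speed at r₂: v_p = √[μ(2/r₂ − 1/a_t)] = 10.813 km/s.
Second burn Δv₂ = |v₂ − v_p| = 2.668 km/s.
Δv = Δv₁ + Δv₂ = 1.533 + 2.668 = 4.201 km/s.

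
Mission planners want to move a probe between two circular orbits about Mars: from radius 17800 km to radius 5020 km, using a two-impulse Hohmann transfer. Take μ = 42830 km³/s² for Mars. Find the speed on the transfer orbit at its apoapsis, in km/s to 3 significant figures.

The Hohmann ellipse has a_t = (r₁ + r₂)/2 = 11410 km.
The apoapsis of the transfer ellipse is at r = 17800 km.
Vis-viva: v = √[μ(2/r − 1/a_t)] = √[42830 × (2/17800 − 1/11410)] = 1.029 km/s.

v = 1.03 km/s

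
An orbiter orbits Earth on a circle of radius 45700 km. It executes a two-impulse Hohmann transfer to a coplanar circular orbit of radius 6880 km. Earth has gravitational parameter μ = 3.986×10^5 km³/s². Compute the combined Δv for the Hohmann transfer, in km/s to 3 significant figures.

Δv = 3.87 km/s

Transfer-ellipse semi-major axis a_t = (r₁ + r₂)/2 = (45700 + 6880)/2 = 26290 km.
Circular speed at r₁: v₁ = √(μ/r₁) = √(3.986×10^5/45700) = 2.9533 km/s.
On the transfer ellipse at r₁, v² = μ(2/r − 1/a) gives v_a = √[μ(2/r₁ − 1/a_t)] = 1.5108 km/s.
First burn Δv₁ = |v_a − v₁| = 1.4425 km/s.
Circular speed at r₂: v₂ = √(μ/r₂) = 7.61157 km/s.
Transfer-orbit speed at r₂: v_p = √[μ(2/r₂ − 1/a_t)] = 10.0355 km/s.
Second burn Δv₂ = |v₂ − v_p| = 2.4239 km/s.
Total Δv = Δv₁ + Δv₂ = 3.866 km/s.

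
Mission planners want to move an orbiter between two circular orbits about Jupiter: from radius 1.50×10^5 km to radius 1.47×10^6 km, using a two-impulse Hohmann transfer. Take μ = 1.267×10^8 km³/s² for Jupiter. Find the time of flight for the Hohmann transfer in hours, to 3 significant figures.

t = 56.5 hours

Semi-major axis of the transfer orbit: a_t = (1.500×10^5 + 1.470×10^6)/2 = 8.100×10^5 km.
By Kepler's third law the transfer-orbit period is T = 2π√(a_t³/μ), so t = T/2 = 2.035×10^5 s.
Converting: 2.035×10^5 s ÷ 3600 s/hour = 56.5 hours.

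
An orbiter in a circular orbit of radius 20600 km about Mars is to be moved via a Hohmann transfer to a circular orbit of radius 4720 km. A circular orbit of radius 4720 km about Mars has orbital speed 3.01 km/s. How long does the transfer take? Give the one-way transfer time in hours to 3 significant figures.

From the circular-orbit relation v² = μ/r at r = 4720 km: μ = v²r = (3.01)² × 4720 = 42763.7 km³/s².
Transfer-ellipse semi-major axis a_t = (r₁ + r₂)/2 = (20600 + 4720)/2 = 12660 km.
By Kepler's third law the transfer-orbit period is T = 2π√(a_t³/μ), so t = T/2 = 21640 s.
Converting: 21640 s ÷ 3600 s/hour = 6.01 hours.

t = 6.01 hours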